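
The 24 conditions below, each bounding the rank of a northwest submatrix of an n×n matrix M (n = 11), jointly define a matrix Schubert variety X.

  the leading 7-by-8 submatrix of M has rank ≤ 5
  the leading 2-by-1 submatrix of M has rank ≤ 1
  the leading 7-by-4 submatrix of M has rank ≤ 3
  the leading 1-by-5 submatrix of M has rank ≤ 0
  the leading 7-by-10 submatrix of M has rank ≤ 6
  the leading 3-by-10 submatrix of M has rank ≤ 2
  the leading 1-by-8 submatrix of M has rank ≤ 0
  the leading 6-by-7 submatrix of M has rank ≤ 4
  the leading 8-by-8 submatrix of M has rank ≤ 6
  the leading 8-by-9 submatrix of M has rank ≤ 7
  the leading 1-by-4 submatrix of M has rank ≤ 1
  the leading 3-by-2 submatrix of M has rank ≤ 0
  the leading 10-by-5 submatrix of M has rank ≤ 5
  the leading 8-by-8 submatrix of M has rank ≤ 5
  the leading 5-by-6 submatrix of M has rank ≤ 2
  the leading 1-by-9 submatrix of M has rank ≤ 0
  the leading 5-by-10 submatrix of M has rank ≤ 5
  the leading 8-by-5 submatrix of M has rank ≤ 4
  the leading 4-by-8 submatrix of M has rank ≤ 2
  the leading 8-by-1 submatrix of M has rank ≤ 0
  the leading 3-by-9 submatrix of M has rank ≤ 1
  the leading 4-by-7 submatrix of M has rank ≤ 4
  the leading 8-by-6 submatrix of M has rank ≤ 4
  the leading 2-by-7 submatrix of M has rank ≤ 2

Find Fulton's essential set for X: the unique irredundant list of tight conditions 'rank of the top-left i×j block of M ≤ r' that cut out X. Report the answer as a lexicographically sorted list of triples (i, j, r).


Recovering R(i,j) via the rank-extension bound from the 24 conditions:

  row 1: 0  0  0  0  0  0  0  0  0  1  1
  row 2: 0  0  1  1  1  1  1  1  1  2  2
  row 3: 0  0  1  1  1  1  1  1  1  2  3
  row 4: 0  1  2  2  2  2  2  2  2  3  4
  row 5: 0  1  2  2  2  2  3  3  3  4  5
  row 6: 0  1  2  3  3  3  4  4  4  5  6
  row 7: 0  1  2  3  4  4  5  5  5  6  7
  row 8: 0  1  2  3  4  4  5  5  6  7  8
  row 9: 1  2  3  4  5  5  6  6  7  8  9
  row 10: 1  2  3  4  5  6  7  7  8  9  10
  row 11: 1  2  3  4  5  6  7  8  9  10  11

so w = (10, 3, 11, 2, 7, 4, 5, 9, 1, 6, 8).

D(w) has 29 cells with 7 SE-corners; essential set:

[(1, 9, 0), (3, 2, 0), (3, 9, 1), (5, 6, 2), (8, 1, 0), (8, 6, 4), (8, 8, 5)]


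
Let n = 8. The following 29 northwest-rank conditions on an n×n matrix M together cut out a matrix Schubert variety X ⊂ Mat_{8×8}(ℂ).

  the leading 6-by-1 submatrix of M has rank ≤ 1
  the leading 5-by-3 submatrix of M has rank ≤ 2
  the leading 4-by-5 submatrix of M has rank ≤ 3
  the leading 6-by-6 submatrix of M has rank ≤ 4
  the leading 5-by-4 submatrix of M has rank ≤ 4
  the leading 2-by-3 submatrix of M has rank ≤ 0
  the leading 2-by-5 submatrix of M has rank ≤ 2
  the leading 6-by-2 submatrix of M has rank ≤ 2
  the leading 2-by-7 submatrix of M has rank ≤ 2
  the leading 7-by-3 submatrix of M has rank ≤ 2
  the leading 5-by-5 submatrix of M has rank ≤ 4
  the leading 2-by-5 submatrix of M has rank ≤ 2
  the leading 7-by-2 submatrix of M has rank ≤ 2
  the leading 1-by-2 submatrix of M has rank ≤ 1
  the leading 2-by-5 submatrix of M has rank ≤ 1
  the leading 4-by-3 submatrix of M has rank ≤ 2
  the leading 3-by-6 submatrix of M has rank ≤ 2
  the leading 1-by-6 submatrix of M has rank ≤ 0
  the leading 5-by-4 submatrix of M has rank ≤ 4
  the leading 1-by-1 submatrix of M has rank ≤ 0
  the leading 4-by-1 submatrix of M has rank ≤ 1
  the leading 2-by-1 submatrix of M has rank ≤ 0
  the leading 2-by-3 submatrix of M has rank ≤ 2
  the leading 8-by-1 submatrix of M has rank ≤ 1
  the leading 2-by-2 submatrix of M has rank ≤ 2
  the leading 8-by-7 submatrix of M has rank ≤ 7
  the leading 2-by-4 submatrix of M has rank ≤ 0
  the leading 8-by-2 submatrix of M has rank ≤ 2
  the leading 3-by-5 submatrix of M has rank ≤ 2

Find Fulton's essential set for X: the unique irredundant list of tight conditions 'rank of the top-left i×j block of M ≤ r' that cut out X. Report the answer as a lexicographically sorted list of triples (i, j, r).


Propagating the 29 rank bounds to every northwest block:

  row 1: 0  0  0  0  0  0  1  1
  row 2: 0  0  0  0  1  1  2  2
  row 3: 1  1  1  1  2  2  3  3
  row 4: 1  2  2  2  3  3  4  4
  row 5: 1  2  2  3  4  4  5  5
  row 6: 1  2  2  3  4  4  5  6
  row 7: 1  2  2  3  4  5  6  7
  row 8: 1  2  3  4  5  6  7  8

reading off 1-entries of Δ²R: w = (7, 5, 1, 2, 4, 8, 6, 3).

4 SE-corners of the 14-cell Rothe diagram give Ess(w):

[(1, 6, 0), (2, 4, 0), (6, 6, 4), (7, 3, 2)]


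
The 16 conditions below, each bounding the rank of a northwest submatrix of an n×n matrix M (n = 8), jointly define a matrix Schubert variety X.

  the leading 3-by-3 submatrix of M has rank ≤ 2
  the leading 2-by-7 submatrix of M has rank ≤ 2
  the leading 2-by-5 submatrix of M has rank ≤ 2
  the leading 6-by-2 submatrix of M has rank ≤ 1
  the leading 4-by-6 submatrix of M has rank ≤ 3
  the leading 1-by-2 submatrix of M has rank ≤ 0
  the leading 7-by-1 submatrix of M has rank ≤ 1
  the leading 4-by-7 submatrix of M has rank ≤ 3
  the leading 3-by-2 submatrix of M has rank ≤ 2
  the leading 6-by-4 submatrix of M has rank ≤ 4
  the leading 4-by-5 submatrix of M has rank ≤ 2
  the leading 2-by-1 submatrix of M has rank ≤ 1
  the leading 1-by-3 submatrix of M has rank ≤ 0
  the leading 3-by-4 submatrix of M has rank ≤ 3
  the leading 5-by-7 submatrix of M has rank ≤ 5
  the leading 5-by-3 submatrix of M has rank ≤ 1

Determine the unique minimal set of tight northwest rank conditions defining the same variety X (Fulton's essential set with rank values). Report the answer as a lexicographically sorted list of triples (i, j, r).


Reconstructing r_w from the 16 given conditions:

  0 0 0 1 1 1 1 1
  1 1 1 2 2 2 2 2
  1 1 1 2 2 3 3 3
  1 1 1 2 2 3 3 4
  1 1 1 2 3 4 4 5
  1 1 2 3 4 5 5 6
  1 2 3 4 5 6 6 7
  1 2 3 4 5 6 7 8

giving w = (4, 1, 6, 8, 5, 3, 2, 7) via Δ²R.

|D(w)|=13, |Ess(w)|=5:

[(1, 3, 0), (4, 5, 2), (4, 7, 3), (5, 3, 1), (6, 2, 1)]


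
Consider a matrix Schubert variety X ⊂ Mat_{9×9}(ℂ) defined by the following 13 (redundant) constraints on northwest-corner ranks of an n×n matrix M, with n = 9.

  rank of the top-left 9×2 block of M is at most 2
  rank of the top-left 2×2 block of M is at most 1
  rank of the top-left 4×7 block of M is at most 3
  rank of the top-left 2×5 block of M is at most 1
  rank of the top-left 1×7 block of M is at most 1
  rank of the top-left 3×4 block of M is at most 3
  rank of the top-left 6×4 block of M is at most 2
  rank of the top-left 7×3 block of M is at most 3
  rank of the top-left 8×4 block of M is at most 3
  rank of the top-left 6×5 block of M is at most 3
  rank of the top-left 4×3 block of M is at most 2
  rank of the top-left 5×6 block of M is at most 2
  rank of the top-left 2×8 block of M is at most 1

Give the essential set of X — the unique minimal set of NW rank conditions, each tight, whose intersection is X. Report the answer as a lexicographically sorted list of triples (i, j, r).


The tightest implied rank at each (i,j), from the 13 conditions:

  R[1]: 1 1 1 1 1 1 1 1 1
  R[2]: 1 1 1 1 1 1 1 1 2
  R[3]: 1 2 2 2 2 2 2 2 3
  R[4]: 1 2 2 2 2 2 3 3 4
  R[5]: 1 2 2 2 2 2 3 4 5
  R[6]: 1 2 2 2 3 3 4 5 6
  R[7]: 1 2 3 3 4 4 5 6 7
  R[8]: 1 2 3 3 4 5 6 7 8
  R[9]: 1 2 3 4 5 6 7 8 9

hence w(1..9) = (1, 9, 2, 7, 8, 5, 3, 6, 4).

Fulton essential set (4 of the 18 Rothe cells):

[(2, 8, 1), (5, 6, 2), (6, 4, 2), (8, 4, 3)]


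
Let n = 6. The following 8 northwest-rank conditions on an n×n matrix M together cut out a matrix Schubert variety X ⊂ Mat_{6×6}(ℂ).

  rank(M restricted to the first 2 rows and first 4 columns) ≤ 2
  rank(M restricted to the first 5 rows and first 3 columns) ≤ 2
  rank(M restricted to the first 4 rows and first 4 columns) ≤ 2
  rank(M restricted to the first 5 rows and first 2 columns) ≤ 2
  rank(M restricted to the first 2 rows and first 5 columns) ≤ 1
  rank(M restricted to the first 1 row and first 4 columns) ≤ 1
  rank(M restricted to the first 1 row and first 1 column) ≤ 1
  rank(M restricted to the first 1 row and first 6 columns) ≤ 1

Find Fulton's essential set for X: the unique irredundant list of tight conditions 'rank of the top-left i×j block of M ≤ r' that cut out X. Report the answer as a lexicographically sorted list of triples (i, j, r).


Computing R[i][j] = min implied NW-rank bound (n=6, 8 conditions):

  i=1: 1  1  1  1  1  1
  i=2: 1  1  1  1  1  2
  i=3: 1  2  2  2  2  3
  i=4: 1  2  2  2  3  4
  i=5: 1  2  2  3  4  5
  i=6: 1  2  3  4  5  6

giving w = (1, 6, 2, 5, 4, 3) via Δ²R.

|D(w)|=7, |Ess(w)|=3:

[(2, 5, 1), (4, 4, 2), (5, 3, 2)]


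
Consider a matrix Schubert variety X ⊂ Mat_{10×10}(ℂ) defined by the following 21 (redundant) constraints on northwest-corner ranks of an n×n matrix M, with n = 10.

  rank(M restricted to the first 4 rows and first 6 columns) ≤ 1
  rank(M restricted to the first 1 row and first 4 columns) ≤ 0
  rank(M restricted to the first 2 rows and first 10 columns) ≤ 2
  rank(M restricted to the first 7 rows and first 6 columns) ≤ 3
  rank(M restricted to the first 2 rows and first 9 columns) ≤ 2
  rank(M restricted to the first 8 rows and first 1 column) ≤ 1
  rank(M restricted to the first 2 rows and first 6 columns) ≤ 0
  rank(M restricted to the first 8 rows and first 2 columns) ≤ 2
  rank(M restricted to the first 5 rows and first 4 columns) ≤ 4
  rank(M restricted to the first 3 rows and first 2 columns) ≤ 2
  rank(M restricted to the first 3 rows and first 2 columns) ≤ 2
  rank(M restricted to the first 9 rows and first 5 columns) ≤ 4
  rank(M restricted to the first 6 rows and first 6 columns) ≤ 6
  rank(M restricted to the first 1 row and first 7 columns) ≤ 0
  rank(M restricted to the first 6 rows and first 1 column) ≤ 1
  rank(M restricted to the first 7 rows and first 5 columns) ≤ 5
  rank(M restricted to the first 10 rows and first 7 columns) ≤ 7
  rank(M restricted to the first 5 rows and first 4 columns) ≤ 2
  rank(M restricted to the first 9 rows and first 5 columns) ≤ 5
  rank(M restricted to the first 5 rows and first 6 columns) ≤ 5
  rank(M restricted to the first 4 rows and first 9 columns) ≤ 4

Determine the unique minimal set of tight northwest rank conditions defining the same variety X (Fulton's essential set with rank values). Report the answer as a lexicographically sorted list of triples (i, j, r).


Rank table r_w(10×10) implied by the 21 constraints:

  R[1]: 0, 0, 0, 0, 0, 0, 0, 1, 1, 1
  R[2]: 0, 0, 0, 0, 0, 0, 1, 2, 2, 2
  R[3]: 1, 1, 1, 1, 1, 1, 2, 3, 3, 3
  R[4]: 1, 1, 1, 1, 1, 1, 2, 3, 4, 4
  R[5]: 1, 2, 2, 2, 2, 2, 3, 4, 5, 5
  R[6]: 1, 2, 3, 3, 3, 3, 4, 5, 6, 6
  R[7]: 1, 2, 3, 3, 3, 3, 4, 5, 6, 7
  R[8]: 1, 2, 3, 4, 4, 4, 5, 6, 7, 8
  R[9]: 1, 2, 3, 4, 4, 5, 6, 7, 8, 9
  R[10]: 1, 2, 3, 4, 5, 6, 7, 8, 9, 10

reading off 1-entries of Δ²R: w = (8, 7, 1, 9, 2, 3, 10, 4, 6, 5).

D(w) has 22 cells with 5 SE-corners; essential set:

[(1, 7, 0), (2, 6, 0), (4, 6, 1), (7, 6, 3), (9, 5, 4)]


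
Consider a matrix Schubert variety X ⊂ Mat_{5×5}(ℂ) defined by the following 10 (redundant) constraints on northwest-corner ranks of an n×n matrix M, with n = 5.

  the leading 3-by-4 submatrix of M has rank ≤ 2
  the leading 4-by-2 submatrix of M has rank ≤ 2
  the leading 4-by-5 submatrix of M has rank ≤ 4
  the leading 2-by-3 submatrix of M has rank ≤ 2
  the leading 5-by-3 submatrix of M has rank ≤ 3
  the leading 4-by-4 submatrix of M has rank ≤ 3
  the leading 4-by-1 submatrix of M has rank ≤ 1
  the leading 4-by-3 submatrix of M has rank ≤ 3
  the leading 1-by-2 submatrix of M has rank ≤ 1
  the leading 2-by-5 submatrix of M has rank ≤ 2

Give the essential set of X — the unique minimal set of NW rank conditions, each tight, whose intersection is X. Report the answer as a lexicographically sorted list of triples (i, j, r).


Computing R[i][j] = min implied NW-rank bound (n=5, 10 conditions):

  R[1]: 1, 1, 1, 1, 1
  R[2]: 1, 2, 2, 2, 2
  R[3]: 1, 2, 2, 2, 3
  R[4]: 1, 2, 3, 3, 4
  R[5]: 1, 2, 3, 4, 5

second differences of R give the permutation w = (1, 2, 5, 3, 4).

D(w) has 2 cells with 1 SE-corner; essential set:

[(3, 4, 2)]


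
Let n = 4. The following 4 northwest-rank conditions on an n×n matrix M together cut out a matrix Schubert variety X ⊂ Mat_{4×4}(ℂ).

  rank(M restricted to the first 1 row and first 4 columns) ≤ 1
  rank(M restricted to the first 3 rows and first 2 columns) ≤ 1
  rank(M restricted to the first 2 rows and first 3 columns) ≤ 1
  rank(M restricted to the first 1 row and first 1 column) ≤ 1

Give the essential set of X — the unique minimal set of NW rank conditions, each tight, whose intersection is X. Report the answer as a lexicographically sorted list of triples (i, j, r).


Propagating the 4 rank bounds to every northwest block:

  R[1]: 1 | 1 | 1 | 1
  R[2]: 1 | 1 | 1 | 2
  R[3]: 1 | 1 | 2 | 3
  R[4]: 1 | 2 | 3 | 4

giving w = (1, 4, 3, 2) via Δ²R.

Fulton essential set (2 of the 3 Rothe cells):

[(2, 3, 1), (3, 2, 1)]


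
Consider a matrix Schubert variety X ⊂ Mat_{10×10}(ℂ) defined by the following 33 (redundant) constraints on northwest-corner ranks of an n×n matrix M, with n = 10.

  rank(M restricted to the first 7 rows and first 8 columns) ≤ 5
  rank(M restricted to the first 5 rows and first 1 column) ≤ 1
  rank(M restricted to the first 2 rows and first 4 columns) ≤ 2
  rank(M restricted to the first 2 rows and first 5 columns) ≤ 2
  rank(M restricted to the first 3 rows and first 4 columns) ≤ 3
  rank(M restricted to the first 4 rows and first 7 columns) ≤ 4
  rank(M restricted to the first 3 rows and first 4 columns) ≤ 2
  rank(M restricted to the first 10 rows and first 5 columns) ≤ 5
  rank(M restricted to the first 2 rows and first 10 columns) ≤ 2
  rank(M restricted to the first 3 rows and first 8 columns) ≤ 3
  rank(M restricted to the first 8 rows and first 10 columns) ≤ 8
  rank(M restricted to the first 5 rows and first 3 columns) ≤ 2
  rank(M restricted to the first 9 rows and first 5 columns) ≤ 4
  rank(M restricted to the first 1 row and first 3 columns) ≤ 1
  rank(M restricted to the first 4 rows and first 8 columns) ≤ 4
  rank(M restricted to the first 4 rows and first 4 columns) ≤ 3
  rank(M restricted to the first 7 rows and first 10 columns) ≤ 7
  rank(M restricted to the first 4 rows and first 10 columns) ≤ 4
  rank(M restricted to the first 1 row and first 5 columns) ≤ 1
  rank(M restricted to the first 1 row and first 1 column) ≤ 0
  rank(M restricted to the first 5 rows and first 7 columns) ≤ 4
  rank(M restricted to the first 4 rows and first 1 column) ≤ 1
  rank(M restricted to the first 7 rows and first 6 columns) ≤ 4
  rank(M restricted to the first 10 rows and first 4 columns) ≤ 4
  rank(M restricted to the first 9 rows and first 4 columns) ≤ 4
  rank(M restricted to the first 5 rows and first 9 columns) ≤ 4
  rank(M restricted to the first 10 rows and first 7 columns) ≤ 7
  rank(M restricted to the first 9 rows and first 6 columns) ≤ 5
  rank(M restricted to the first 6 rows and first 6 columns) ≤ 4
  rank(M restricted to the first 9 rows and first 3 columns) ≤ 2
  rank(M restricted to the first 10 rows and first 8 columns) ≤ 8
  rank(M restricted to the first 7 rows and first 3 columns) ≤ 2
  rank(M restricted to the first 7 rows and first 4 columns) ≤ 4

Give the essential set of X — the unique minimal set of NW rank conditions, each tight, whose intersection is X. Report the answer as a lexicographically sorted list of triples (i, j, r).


Computing R[i][j] = min implied NW-rank bound (n=10, 33 conditions):

  0  1  1  1  1  1  1  1  1  1
  1  2  2  2  2  2  2  2  2  2
  1  2  2  2  3  3  3  3  3  3
  1  2  2  3  4  4  4  4  4  4
  1  2  2  3  4  4  4  4  4  5
  1  2  2  3  4  4  5  5  5  6
  1  2  2  3  4  4  5  5  6  7
  1  2  2  3  4  5  6  6  7  8
  1  2  2  3  4  5  6  7  8  9
  1  2  3  4  5  6  7  8  9  10

reading off 1-entries of Δ²R: w = (2, 1, 5, 4, 10, 7, 9, 6, 8, 3).

D(w) has 16 cells with 6 SE-corners; essential set:

[(1, 1, 0), (3, 4, 2), (5, 9, 4), (7, 6, 4), (7, 8, 5), (9, 3, 2)]


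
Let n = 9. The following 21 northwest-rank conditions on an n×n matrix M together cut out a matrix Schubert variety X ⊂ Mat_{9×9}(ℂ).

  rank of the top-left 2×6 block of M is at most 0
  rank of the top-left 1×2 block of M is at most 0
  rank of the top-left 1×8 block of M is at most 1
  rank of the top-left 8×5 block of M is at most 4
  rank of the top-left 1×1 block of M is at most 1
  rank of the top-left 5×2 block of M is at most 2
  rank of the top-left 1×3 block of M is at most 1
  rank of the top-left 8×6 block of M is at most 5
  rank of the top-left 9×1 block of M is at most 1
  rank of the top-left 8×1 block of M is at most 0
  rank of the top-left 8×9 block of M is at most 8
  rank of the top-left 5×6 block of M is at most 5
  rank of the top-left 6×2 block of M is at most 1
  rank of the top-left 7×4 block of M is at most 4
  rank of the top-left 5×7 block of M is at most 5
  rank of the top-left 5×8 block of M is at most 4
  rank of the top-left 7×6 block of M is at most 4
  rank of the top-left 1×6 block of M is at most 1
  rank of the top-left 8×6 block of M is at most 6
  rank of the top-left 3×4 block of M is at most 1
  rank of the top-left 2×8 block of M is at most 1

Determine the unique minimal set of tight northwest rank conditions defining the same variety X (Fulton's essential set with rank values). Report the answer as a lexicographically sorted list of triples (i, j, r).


The tightest implied rank at each (i,j), from the 21 conditions:

  0  0  0  0  0  0  1  1  1
  0  0  0  0  0  0  1  1  2
  0  1  1  1  1  1  2  2  3
  0  1  2  2  2  2  3  3  4
  0  1  2  3  3  3  4  4  5
  0  1  2  3  4  4  5  5  6
  0  1  2  3  4  4  5  6  7
  0  1  2  3  4  5  6  7  8
  1  2  3  4  5  6  7  8  9

second differences of R give the permutation w = (7, 9, 2, 3, 4, 5, 8, 6, 1).

ℓ(w)=20; the 4 essential cells (i,j,r):

[(2, 6, 0), (2, 8, 1), (7, 6, 4), (8, 1, 0)]


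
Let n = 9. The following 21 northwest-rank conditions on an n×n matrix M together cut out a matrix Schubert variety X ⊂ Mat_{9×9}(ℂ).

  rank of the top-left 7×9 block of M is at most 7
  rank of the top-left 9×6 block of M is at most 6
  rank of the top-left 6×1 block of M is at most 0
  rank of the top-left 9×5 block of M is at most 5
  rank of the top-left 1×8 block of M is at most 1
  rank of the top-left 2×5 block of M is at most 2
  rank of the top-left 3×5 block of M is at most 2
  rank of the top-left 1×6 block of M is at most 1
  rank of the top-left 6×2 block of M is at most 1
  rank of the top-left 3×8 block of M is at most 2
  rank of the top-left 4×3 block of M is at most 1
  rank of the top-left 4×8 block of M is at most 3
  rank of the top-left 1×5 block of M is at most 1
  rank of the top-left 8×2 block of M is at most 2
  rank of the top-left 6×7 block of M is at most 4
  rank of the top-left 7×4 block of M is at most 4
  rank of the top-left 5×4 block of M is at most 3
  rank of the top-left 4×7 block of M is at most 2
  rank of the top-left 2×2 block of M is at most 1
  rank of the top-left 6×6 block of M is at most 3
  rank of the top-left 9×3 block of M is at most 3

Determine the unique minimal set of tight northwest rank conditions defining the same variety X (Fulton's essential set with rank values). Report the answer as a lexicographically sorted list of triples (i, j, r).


Computing R[i][j] = min implied NW-rank bound (n=9, 21 conditions):

  i=1: 0 1 1 1 1 1 1 1 1
  i=2: 0 1 1 2 2 2 2 2 2
  i=3: 0 1 1 2 2 2 2 2 3
  i=4: 0 1 1 2 2 2 2 3 4
  i=5: 0 1 2 3 3 3 3 4 5
  i=6: 0 1 2 3 3 3 4 5 6
  i=7: 1 2 3 4 4 4 5 6 7
  i=8: 1 2 3 4 5 5 6 7 8
  i=9: 1 2 3 4 5 6 7 8 9

the unique w with this rank table is (2, 4, 9, 8, 3, 7, 1, 5, 6).

Fulton essential set (5 of the 18 Rothe cells):

[(3, 8, 2), (4, 3, 1), (4, 7, 2), (6, 1, 0), (6, 6, 3)]


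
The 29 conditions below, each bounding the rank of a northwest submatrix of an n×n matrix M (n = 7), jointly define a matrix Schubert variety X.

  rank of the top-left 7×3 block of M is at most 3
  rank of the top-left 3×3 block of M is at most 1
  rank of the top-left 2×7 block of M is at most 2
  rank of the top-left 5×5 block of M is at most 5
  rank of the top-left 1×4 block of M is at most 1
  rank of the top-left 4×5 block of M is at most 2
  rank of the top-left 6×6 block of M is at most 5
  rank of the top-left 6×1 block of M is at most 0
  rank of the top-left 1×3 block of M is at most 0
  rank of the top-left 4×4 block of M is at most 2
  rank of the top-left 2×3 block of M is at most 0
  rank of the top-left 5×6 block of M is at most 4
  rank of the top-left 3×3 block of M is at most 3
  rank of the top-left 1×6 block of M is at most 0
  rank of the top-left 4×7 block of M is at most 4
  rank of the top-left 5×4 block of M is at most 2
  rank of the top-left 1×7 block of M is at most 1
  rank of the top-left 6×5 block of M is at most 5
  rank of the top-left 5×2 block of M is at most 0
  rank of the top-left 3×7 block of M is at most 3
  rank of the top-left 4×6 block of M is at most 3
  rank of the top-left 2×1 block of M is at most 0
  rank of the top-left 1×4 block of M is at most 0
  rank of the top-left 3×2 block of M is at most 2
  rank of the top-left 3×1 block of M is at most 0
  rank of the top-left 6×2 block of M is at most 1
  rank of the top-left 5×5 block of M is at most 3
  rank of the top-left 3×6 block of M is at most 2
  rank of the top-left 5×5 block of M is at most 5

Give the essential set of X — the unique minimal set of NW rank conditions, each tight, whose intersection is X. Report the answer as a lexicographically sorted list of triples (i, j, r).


Propagating the 29 rank bounds to every northwest block:

  row 1: 0, 0, 0, 0, 0, 0, 1
  row 2: 0, 0, 0, 1, 1, 1, 2
  row 3: 0, 0, 1, 2, 2, 2, 3
  row 4: 0, 0, 1, 2, 2, 3, 4
  row 5: 0, 0, 1, 2, 3, 4, 5
  row 6: 0, 1, 2, 3, 4, 5, 6
  row 7: 1, 2, 3, 4, 5, 6, 7

reading off 1-entries of Δ²R: w = (7, 4, 3, 6, 5, 2, 1).

D(w) has 17 cells with 5 SE-corners; essential set:

[(1, 6, 0), (2, 3, 0), (4, 5, 2), (5, 2, 0), (6, 1, 0)]


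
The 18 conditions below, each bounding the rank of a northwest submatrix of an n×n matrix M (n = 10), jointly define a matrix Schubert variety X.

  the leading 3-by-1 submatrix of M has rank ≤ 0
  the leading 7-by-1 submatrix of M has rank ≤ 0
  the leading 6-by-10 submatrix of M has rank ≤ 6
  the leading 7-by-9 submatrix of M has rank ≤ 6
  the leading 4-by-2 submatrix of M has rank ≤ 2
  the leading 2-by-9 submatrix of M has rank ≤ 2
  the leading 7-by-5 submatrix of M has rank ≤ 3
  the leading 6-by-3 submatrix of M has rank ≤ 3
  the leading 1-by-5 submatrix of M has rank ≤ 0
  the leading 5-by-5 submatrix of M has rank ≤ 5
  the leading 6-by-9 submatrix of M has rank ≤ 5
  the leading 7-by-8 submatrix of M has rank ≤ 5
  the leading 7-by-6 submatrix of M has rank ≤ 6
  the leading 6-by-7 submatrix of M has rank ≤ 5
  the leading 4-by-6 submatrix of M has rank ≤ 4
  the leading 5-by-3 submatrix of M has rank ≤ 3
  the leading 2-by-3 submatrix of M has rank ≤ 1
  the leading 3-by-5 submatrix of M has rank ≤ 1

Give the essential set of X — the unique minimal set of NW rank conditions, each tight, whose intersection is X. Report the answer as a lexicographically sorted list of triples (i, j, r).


The tightest implied rank at each (i,j), from the 18 conditions:

  i=1: 0 | 0 | 0 | 0 | 0 | 1 | 1 | 1 | 1 | 1
  i=2: 0 | 1 | 1 | 1 | 1 | 2 | 2 | 2 | 2 | 2
  i=3: 0 | 1 | 1 | 1 | 1 | 2 | 3 | 3 | 3 | 3
  i=4: 0 | 1 | 2 | 2 | 2 | 3 | 4 | 4 | 4 | 4
  i=5: 0 | 1 | 2 | 3 | 3 | 4 | 5 | 5 | 5 | 5
  i=6: 0 | 1 | 2 | 3 | 3 | 4 | 5 | 5 | 5 | 6
  i=7: 0 | 1 | 2 | 3 | 3 | 4 | 5 | 5 | 6 | 7
  i=8: 1 | 2 | 3 | 4 | 4 | 5 | 6 | 6 | 7 | 8
  i=9: 1 | 2 | 3 | 4 | 5 | 6 | 7 | 7 | 8 | 9
  i=10: 1 | 2 | 3 | 4 | 5 | 6 | 7 | 8 | 9 | 10

reading off 1-entries of Δ²R: w = (6, 2, 7, 3, 4, 10, 9, 1, 5, 8).

6 SE-corners of the 19-cell Rothe diagram give Ess(w):

[(1, 5, 0), (3, 5, 1), (6, 9, 5), (7, 1, 0), (7, 5, 3), (7, 8, 5)]


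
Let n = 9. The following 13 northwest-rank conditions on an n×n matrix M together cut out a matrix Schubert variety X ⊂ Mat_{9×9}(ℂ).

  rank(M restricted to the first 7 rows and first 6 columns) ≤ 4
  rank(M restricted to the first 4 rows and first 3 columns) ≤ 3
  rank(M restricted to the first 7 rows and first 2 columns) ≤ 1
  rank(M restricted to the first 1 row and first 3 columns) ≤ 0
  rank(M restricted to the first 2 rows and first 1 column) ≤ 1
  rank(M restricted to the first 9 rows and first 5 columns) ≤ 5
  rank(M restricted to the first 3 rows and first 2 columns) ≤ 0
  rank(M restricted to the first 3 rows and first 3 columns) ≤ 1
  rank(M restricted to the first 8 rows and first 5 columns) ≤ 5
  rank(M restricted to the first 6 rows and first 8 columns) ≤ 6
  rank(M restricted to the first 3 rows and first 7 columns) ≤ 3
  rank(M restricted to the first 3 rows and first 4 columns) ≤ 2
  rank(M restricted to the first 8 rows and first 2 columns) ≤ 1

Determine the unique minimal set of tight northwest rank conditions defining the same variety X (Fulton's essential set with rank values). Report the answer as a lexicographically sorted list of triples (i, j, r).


Reconstructing r_w from the 13 given conditions:

  0  0  0  1  1  1  1  1  1
  0  0  1  2  2  2  2  2  2
  0  0  1  2  3  3  3  3  3
  1  1  2  3  4  4  4  4  4
  1  1  2  3  4  4  5  5  5
  1  1  2  3  4  4  5  6  6
  1  1  2  3  4  4  5  6  7
  1  1  2  3  4  5  6  7  8
  1  2  3  4  5  6  7  8  9

hence w(1..9) = (4, 3, 5, 1, 7, 8, 9, 6, 2).

|D(w)|=14, |Ess(w)|=4:

[(1, 3, 0), (3, 2, 0), (7, 6, 4), (8, 2, 1)]


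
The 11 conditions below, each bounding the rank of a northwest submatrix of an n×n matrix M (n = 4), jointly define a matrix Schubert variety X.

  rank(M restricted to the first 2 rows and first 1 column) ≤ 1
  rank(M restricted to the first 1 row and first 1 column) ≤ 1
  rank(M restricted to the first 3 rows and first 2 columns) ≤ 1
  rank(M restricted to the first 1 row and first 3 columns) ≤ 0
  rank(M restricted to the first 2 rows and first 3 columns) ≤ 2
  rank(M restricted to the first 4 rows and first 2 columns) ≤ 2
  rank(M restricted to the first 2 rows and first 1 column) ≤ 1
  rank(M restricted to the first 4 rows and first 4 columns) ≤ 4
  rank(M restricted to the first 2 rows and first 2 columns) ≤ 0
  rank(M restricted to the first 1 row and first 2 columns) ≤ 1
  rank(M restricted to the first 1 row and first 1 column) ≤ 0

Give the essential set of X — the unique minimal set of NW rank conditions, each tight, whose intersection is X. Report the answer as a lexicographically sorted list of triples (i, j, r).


Recovering R(i,j) via the rank-extension bound from the 11 conditions:

  0 0 0 1
  0 0 1 2
  1 1 2 3
  1 2 3 4

hence w(1..4) = (4, 3, 1, 2).

|D(w)|=5, |Ess(w)|=2:

[(1, 3, 0), (2, 2, 0)]


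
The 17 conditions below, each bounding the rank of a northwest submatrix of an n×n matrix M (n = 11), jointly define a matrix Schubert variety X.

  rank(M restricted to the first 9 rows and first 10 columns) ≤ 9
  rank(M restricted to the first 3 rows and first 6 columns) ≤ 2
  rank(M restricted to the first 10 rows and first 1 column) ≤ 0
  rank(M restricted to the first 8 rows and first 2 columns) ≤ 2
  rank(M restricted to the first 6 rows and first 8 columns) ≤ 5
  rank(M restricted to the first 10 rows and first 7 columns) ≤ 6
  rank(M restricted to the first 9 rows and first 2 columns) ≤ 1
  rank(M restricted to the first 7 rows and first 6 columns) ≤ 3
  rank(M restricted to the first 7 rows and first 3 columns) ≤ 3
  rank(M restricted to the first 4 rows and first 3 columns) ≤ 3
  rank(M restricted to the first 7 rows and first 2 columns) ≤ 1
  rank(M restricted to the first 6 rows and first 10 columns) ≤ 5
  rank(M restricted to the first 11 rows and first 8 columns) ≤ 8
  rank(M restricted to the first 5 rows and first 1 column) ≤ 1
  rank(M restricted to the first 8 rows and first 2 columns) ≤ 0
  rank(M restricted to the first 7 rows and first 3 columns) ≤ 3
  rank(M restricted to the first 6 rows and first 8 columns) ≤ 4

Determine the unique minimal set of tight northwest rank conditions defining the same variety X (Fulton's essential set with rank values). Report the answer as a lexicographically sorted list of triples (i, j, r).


Computing R[i][j] = min implied NW-rank bound (n=11, 17 conditions):

  0, 0, 1, 1, 1, 1, 1, 1, 1, 1, 1
  0, 0, 1, 2, 2, 2, 2, 2, 2, 2, 2
  0, 0, 1, 2, 2, 2, 3, 3, 3, 3, 3
  0, 0, 1, 2, 3, 3, 4, 4, 4, 4, 4
  0, 0, 1, 2, 3, 3, 4, 4, 5, 5, 5
  0, 0, 1, 2, 3, 3, 4, 4, 5, 5, 6
  0, 0, 1, 2, 3, 3, 4, 5, 6, 6, 7
  0, 0, 1, 2, 3, 4, 5, 6, 7, 7, 8
  0, 1, 2, 3, 4, 5, 6, 7, 8, 8, 9
  0, 1, 2, 3, 4, 5, 6, 7, 8, 9, 10
  1, 2, 3, 4, 5, 6, 7, 8, 9, 10, 11

second differences of R give the permutation w = (3, 4, 7, 5, 9, 11, 8, 6, 2, 10, 1).

ℓ(w)=26; the 6 essential cells (i,j,r):

[(3, 6, 2), (6, 8, 4), (6, 10, 5), (7, 6, 3), (8, 2, 0), (10, 1, 0)]


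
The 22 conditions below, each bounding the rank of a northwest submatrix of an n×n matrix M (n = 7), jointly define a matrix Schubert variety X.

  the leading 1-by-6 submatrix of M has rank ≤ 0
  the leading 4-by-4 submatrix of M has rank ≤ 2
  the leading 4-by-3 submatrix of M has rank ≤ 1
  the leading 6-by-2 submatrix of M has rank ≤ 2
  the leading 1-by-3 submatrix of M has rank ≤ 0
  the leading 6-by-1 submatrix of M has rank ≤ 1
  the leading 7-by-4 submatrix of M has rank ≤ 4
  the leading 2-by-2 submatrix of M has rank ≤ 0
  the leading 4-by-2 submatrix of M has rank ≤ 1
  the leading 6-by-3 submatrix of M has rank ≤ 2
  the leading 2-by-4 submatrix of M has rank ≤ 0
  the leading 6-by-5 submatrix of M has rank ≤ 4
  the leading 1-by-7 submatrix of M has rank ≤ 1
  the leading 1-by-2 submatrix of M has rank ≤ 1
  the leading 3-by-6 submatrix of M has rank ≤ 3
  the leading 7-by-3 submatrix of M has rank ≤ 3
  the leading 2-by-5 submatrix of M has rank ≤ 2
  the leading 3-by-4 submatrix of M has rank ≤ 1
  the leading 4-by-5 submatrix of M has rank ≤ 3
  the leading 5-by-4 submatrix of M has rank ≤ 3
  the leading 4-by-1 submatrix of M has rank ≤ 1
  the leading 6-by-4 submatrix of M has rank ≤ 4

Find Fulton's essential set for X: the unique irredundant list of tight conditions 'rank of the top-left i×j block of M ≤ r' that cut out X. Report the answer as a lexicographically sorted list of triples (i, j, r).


Recovering R(i,j) via the rank-extension bound from the 22 conditions:

  0, 0, 0, 0, 0, 0, 1
  0, 0, 0, 0, 1, 1, 2
  1, 1, 1, 1, 2, 2, 3
  1, 1, 1, 2, 3, 3, 4
  1, 2, 2, 3, 4, 4, 5
  1, 2, 2, 3, 4, 5, 6
  1, 2, 3, 4, 5, 6, 7

the unique w with this rank table is (7, 5, 1, 4, 2, 6, 3).

Rothe diagram D(w) (13 cells), 4 SE-corners (essential conditions):

[(1, 6, 0), (2, 4, 0), (4, 3, 1), (6, 3, 2)]


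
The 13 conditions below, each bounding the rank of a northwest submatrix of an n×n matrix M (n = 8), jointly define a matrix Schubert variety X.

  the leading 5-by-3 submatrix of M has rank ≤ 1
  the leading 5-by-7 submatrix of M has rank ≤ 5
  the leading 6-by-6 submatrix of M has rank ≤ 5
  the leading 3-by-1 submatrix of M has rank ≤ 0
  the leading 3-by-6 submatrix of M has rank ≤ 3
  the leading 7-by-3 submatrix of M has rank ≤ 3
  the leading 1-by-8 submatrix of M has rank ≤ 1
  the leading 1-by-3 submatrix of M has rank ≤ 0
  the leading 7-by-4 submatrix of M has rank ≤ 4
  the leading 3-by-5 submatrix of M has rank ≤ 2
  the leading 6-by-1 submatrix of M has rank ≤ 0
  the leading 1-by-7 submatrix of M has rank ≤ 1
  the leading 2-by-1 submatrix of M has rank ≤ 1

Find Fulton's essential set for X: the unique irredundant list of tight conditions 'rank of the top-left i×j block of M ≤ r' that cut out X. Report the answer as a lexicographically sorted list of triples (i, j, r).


Recovering R(i,j) via the rank-extension bound from the 13 conditions:

  R[1]: 0, 0, 0, 1, 1, 1, 1, 1
  R[2]: 0, 1, 1, 2, 2, 2, 2, 2
  R[3]: 0, 1, 1, 2, 2, 3, 3, 3
  R[4]: 0, 1, 1, 2, 3, 4, 4, 4
  R[5]: 0, 1, 1, 2, 3, 4, 5, 5
  R[6]: 0, 1, 2, 3, 4, 5, 6, 6
  R[7]: 1, 2, 3, 4, 5, 6, 7, 7
  R[8]: 1, 2, 3, 4, 5, 6, 7, 8

giving w = (4, 2, 6, 5, 7, 3, 1, 8) via Δ²R.

D(w) has 12 cells with 4 SE-corners; essential set:

[(1, 3, 0), (3, 5, 2), (5, 3, 1), (6, 1, 0)]


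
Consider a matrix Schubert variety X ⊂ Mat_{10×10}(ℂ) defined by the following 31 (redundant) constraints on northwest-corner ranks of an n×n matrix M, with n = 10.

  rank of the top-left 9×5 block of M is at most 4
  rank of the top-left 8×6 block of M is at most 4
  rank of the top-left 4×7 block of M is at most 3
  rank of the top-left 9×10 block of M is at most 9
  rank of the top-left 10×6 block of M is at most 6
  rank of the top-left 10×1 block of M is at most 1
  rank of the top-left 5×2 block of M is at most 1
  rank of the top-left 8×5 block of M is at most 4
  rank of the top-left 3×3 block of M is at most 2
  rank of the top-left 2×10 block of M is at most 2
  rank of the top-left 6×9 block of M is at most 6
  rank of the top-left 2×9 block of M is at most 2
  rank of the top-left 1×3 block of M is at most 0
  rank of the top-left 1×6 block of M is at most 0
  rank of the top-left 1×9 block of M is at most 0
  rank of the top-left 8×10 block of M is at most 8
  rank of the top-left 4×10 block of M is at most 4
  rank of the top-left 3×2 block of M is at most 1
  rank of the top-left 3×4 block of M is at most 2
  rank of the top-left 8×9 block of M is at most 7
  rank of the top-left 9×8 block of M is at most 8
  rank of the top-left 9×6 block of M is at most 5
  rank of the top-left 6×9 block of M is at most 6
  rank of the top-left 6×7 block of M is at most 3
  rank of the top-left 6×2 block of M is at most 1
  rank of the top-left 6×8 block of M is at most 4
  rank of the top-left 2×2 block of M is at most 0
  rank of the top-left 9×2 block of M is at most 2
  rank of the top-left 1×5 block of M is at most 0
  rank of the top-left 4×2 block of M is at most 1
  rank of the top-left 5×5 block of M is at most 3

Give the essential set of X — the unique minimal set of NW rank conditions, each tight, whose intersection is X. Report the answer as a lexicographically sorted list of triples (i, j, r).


Propagating the 31 rank bounds to every northwest block:

  R[1]: 0, 0, 0, 0, 0, 0, 0, 0, 0, 1
  R[2]: 0, 0, 1, 1, 1, 1, 1, 1, 1, 2
  R[3]: 1, 1, 2, 2, 2, 2, 2, 2, 2, 3
  R[4]: 1, 1, 2, 3, 3, 3, 3, 3, 3, 4
  R[5]: 1, 1, 2, 3, 3, 3, 3, 4, 4, 5
  R[6]: 1, 1, 2, 3, 3, 3, 3, 4, 5, 6
  R[7]: 1, 2, 3, 4, 4, 4, 4, 5, 6, 7
  R[8]: 1, 2, 3, 4, 4, 4, 5, 6, 7, 8
  R[9]: 1, 2, 3, 4, 4, 5, 6, 7, 8, 9
  R[10]: 1, 2, 3, 4, 5, 6, 7, 8, 9, 10

the unique w with this rank table is (10, 3, 1, 4, 8, 9, 2, 7, 6, 5).

6 SE-corners of the 23-cell Rothe diagram give Ess(w):

[(1, 9, 0), (2, 2, 0), (6, 2, 1), (6, 7, 3), (8, 6, 4), (9, 5, 4)]


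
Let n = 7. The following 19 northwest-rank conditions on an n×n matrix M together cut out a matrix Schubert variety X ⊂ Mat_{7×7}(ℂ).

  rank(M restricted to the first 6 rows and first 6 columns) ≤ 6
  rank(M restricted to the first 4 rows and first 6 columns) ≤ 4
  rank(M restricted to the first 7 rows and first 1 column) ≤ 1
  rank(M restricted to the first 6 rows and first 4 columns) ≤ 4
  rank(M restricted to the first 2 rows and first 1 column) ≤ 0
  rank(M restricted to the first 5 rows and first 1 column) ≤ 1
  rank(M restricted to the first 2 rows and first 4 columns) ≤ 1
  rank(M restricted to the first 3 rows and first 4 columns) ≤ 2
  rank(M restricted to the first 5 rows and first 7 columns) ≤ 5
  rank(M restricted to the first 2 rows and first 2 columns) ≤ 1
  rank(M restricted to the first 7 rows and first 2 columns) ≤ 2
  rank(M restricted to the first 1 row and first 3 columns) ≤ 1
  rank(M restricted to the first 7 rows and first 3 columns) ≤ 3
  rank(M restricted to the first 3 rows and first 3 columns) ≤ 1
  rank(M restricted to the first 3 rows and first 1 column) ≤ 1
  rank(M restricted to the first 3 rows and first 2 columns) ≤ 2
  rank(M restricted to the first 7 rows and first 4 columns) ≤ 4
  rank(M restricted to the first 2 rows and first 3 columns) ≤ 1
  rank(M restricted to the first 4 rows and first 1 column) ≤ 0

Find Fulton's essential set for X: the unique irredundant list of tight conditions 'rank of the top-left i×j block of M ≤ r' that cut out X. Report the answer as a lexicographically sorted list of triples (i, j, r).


Computing R[i][j] = min implied NW-rank bound (n=7, 19 conditions):

  row 1: 0 1 1 1 1 1 1
  row 2: 0 1 1 1 2 2 2
  row 3: 0 1 1 2 3 3 3
  row 4: 0 1 2 3 4 4 4
  row 5: 1 2 3 4 5 5 5
  row 6: 1 2 3 4 5 6 6
  row 7: 1 2 3 4 5 6 7

giving w = (2, 5, 4, 3, 1, 6, 7) via Δ²R.

3 SE-corners of the 7-cell Rothe diagram give Ess(w):

[(2, 4, 1), (3, 3, 1), (4, 1, 0)]


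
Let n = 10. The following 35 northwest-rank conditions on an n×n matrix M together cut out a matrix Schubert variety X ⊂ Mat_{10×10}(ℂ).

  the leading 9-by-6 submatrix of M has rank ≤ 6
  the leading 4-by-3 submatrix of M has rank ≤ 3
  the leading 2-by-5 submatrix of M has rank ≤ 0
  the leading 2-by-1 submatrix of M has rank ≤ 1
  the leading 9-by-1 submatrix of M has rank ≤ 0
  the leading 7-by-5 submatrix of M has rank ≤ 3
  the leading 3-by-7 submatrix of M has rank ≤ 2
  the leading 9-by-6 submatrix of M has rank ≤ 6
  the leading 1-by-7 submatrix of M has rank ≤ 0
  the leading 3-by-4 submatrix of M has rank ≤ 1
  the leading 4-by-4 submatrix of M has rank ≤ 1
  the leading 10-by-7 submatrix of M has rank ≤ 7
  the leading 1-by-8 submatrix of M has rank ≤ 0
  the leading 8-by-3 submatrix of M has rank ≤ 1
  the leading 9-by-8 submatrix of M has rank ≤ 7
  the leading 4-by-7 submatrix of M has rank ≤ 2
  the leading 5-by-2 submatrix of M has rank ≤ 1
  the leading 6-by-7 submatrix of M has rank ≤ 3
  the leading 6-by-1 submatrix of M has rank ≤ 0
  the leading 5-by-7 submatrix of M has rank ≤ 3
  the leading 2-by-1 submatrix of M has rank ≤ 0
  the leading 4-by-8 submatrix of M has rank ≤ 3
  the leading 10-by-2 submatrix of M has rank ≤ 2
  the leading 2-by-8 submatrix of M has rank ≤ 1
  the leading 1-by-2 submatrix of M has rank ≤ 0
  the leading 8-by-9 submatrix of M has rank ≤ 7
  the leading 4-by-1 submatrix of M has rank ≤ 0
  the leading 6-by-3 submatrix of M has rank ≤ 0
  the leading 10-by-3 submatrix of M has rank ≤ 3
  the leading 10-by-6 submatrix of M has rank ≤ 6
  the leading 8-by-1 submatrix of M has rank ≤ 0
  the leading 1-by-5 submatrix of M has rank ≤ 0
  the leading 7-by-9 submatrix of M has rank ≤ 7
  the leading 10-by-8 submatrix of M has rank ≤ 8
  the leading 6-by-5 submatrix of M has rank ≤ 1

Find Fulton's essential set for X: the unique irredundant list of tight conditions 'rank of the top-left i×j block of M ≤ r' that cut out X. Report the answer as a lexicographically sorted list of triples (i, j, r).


Computing R[i][j] = min implied NW-rank bound (n=10, 35 conditions):

  0, 0, 0, 0, 0, 0, 0, 0, 1, 1
  0, 0, 0, 0, 0, 1, 1, 1, 2, 2
  0, 0, 0, 1, 1, 2, 2, 2, 3, 3
  0, 0, 0, 1, 1, 2, 2, 3, 4, 4
  0, 0, 0, 1, 1, 2, 3, 4, 5, 5
  0, 0, 0, 1, 1, 2, 3, 4, 5, 6
  0, 1, 1, 2, 2, 3, 4, 5, 6, 7
  0, 1, 1, 2, 3, 4, 5, 6, 7, 8
  0, 1, 2, 3, 4, 5, 6, 7, 8, 9
  1, 2, 3, 4, 5, 6, 7, 8, 9, 10

reading off 1-entries of Δ²R: w = (9, 6, 4, 8, 7, 10, 2, 5, 3, 1).

|D(w)|=33, |Ess(w)|=7:

[(1, 8, 0), (2, 5, 0), (4, 7, 2), (6, 3, 0), (6, 5, 1), (8, 3, 1), (9, 1, 0)]


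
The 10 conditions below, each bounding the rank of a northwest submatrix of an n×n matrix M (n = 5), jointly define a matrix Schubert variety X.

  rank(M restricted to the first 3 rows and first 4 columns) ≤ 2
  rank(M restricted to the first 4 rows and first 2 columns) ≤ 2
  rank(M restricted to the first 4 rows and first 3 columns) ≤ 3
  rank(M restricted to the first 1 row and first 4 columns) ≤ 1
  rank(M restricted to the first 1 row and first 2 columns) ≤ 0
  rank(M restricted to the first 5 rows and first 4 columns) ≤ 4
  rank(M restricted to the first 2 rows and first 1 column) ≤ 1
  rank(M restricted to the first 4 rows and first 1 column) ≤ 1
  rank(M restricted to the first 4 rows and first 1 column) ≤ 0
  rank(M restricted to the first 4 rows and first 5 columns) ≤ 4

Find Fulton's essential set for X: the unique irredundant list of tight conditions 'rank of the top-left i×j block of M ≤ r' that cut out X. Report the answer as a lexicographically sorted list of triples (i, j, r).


Rank table r_w(5×5) implied by the 10 constraints:

  R[1]: 0  0  1  1  1
  R[2]: 0  1  2  2  2
  R[3]: 0  1  2  2  3
  R[4]: 0  1  2  3  4
  R[5]: 1  2  3  4  5

so w = (3, 2, 5, 4, 1).

|D(w)|=6, |Ess(w)|=3:

[(1, 2, 0), (3, 4, 2), (4, 1, 0)]
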